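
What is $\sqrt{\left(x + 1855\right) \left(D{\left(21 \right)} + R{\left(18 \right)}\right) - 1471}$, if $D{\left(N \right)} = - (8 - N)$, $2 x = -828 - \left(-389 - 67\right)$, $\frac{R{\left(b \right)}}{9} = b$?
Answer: $2 \sqrt{72651} \approx 539.08$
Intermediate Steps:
$R{\left(b \right)} = 9 b$
$x = -186$ ($x = \frac{-828 - \left(-389 - 67\right)}{2} = \frac{-828 - -456}{2} = \frac{-828 + 456}{2} = \frac{1}{2} \left(-372\right) = -186$)
$D{\left(N \right)} = -8 + N$
$\sqrt{\left(x + 1855\right) \left(D{\left(21 \right)} + R{\left(18 \right)}\right) - 1471} = \sqrt{\left(-186 + 1855\right) \left(\left(-8 + 21\right) + 9 \cdot 18\right) - 1471} = \sqrt{1669 \left(13 + 162\right) - 1471} = \sqrt{1669 \cdot 175 - 1471} = \sqrt{292075 - 1471} = \sqrt{290604} = 2 \sqrt{72651}$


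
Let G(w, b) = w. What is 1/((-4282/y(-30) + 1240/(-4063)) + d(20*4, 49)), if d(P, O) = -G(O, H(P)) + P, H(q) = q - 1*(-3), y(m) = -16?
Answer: 32504/9696587 ≈ 0.0033521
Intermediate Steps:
H(q) = 3 + q (H(q) = q + 3 = 3 + q)
d(P, O) = P - O (d(P, O) = -O + P = P - O)
1/((-4282/y(-30) + 1240/(-4063)) + d(20*4, 49)) = 1/((-4282/(-16) + 1240/(-4063)) + (20*4 - 1*49)) = 1/((-4282*(-1/16) + 1240*(-1/4063)) + (80 - 49)) = 1/((2141/8 - 1240/4063) + 31) = 1/(8688963/32504 + 31) = 1/(9696587/32504) = 32504/9696587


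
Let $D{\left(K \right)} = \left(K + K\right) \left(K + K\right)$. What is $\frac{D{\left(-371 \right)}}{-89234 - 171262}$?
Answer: $- \frac{137641}{65124} \approx -2.1135$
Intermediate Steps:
$D{\left(K \right)} = 4 K^{2}$ ($D{\left(K \right)} = 2 K 2 K = 4 K^{2}$)
$\frac{D{\left(-371 \right)}}{-89234 - 171262} = \frac{4 \left(-371\right)^{2}}{-89234 - 171262} = \frac{4 \cdot 137641}{-89234 - 171262} = \frac{550564}{-260496} = 550564 \left(- \frac{1}{260496}\right) = - \frac{137641}{65124}$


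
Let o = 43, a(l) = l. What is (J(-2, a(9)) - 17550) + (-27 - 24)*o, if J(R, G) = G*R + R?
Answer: -19763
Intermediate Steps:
J(R, G) = R + G*R
(J(-2, a(9)) - 17550) + (-27 - 24)*o = (-2*(1 + 9) - 17550) + (-27 - 24)*43 = (-2*10 - 17550) - 51*43 = (-20 - 17550) - 2193 = -17570 - 2193 = -19763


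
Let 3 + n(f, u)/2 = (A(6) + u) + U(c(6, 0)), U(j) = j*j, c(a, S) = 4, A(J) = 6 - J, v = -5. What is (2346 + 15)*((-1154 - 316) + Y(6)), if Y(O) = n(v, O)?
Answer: -3380952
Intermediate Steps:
U(j) = j²
n(f, u) = 26 + 2*u (n(f, u) = -6 + 2*(((6 - 1*6) + u) + 4²) = -6 + 2*(((6 - 6) + u) + 16) = -6 + 2*((0 + u) + 16) = -6 + 2*(u + 16) = -6 + 2*(16 + u) = -6 + (32 + 2*u) = 26 + 2*u)
Y(O) = 26 + 2*O
(2346 + 15)*((-1154 - 316) + Y(6)) = (2346 + 15)*((-1154 - 316) + (26 + 2*6)) = 2361*(-1470 + (26 + 12)) = 2361*(-1470 + 38) = 2361*(-1432) = -3380952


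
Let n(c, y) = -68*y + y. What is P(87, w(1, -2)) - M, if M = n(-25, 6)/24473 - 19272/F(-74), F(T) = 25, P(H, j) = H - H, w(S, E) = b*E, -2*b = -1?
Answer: 471653706/611825 ≈ 770.90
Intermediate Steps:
b = 1/2 (b = -1/2*(-1) = 1/2 ≈ 0.50000)
n(c, y) = -67*y
w(S, E) = E/2
P(H, j) = 0
M = -471653706/611825 (M = -67*6/24473 - 19272/25 = -402*1/24473 - 19272*1/25 = -402/24473 - 19272/25 = -471653706/611825 ≈ -770.90)
P(87, w(1, -2)) - M = 0 - 1*(-471653706/611825) = 0 + 471653706/611825 = 471653706/611825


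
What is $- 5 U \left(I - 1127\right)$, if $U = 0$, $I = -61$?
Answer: $0$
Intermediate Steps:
$- 5 U \left(I - 1127\right) = \left(-5\right) 0 \left(-61 - 1127\right) = 0 \left(-1188\right) = 0$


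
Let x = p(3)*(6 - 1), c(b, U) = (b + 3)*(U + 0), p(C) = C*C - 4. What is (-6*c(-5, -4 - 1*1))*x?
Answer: -1500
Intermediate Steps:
p(C) = -4 + C² (p(C) = C² - 4 = -4 + C²)
c(b, U) = U*(3 + b) (c(b, U) = (3 + b)*U = U*(3 + b))
x = 25 (x = (-4 + 3²)*(6 - 1) = (-4 + 9)*5 = 5*5 = 25)
(-6*c(-5, -4 - 1*1))*x = -6*(-4 - 1*1)*(3 - 5)*25 = -6*(-4 - 1)*(-2)*25 = -(-30)*(-2)*25 = -6*10*25 = -60*25 = -1500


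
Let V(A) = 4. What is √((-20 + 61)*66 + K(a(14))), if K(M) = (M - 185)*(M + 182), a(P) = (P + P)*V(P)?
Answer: 6*I*√521 ≈ 136.95*I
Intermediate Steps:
a(P) = 8*P (a(P) = (P + P)*4 = (2*P)*4 = 8*P)
K(M) = (-185 + M)*(182 + M)
√((-20 + 61)*66 + K(a(14))) = √((-20 + 61)*66 + (-33670 + (8*14)² - 24*14)) = √(41*66 + (-33670 + 112² - 3*112)) = √(2706 + (-33670 + 12544 - 336)) = √(2706 - 21462) = √(-18756) = 6*I*√521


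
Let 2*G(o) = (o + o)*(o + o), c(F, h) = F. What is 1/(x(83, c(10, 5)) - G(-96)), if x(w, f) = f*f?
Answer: -1/18332 ≈ -5.4549e-5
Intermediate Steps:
x(w, f) = f²
G(o) = 2*o² (G(o) = ((o + o)*(o + o))/2 = ((2*o)*(2*o))/2 = (4*o²)/2 = 2*o²)
1/(x(83, c(10, 5)) - G(-96)) = 1/(10² - 2*(-96)²) = 1/(100 - 2*9216) = 1/(100 - 1*18432) = 1/(100 - 18432) = 1/(-18332) = -1/18332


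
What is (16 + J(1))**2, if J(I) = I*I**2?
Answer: 289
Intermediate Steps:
J(I) = I**3
(16 + J(1))**2 = (16 + 1**3)**2 = (16 + 1)**2 = 17**2 = 289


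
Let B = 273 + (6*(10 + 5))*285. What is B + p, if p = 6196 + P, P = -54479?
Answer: -22360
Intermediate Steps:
B = 25923 (B = 273 + (6*15)*285 = 273 + 90*285 = 273 + 25650 = 25923)
p = -48283 (p = 6196 - 54479 = -48283)
B + p = 25923 - 48283 = -22360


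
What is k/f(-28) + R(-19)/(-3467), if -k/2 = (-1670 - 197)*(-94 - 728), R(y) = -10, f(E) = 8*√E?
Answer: 10/3467 + 767337*I*√7/28 ≈ 0.0028843 + 72507.0*I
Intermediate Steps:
k = -3069348 (k = -2*(-1670 - 197)*(-94 - 728) = -(-3734)*(-822) = -2*1534674 = -3069348)
k/f(-28) + R(-19)/(-3467) = -3069348*(-I*√7/112) - 10/(-3467) = -3069348*(-I*√7/112) - 10*(-1/3467) = -3069348*(-I*√7/112) + 10/3467 = -(-767337)*I*√7/28 + 10/3467 = 767337*I*√7/28 + 10/3467 = 10/3467 + 767337*I*√7/28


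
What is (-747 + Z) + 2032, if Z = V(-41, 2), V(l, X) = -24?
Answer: 1261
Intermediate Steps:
Z = -24
(-747 + Z) + 2032 = (-747 - 24) + 2032 = -771 + 2032 = 1261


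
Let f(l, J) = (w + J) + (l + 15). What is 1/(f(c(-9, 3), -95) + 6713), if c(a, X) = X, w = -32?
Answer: 1/6604 ≈ 0.00015142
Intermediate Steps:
f(l, J) = -17 + J + l (f(l, J) = (-32 + J) + (l + 15) = (-32 + J) + (15 + l) = -17 + J + l)
1/(f(c(-9, 3), -95) + 6713) = 1/((-17 - 95 + 3) + 6713) = 1/(-109 + 6713) = 1/6604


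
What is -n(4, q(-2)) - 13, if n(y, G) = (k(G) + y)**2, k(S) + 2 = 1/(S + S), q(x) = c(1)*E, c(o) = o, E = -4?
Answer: -1057/64 ≈ -16.516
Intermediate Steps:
q(x) = -4 (q(x) = 1*(-4) = -4)
k(S) = -2 + 1/(2*S) (k(S) = -2 + 1/(S + S) = -2 + 1/(2*S))
n(y, G) = (-2 + y + 1/(2*G))**2 (n(y, G) = ((-2 + 1/(2*G)) + y)**2 = (-2 + y + 1/(2*G))**2)
-n(4, q(-2)) - 13 = -(1 + 2*(-4)*(-2 + 4))**2/(4*(-4)**2) - 13 = -(1 + 2*(-4)*2)**2/(4*16) - 13 = -(1 - 16)**2/(4*16) - 13 = -(-15)**2/(4*16) - 13 = -225/(4*16) - 13 = -1*225/64 - 13 = -225/64 - 13 = -1057/64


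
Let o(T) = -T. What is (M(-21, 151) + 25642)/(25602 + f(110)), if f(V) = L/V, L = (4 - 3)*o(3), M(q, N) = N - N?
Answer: 2820620/2816217 ≈ 1.0016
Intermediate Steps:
M(q, N) = 0
L = -3 (L = (4 - 3)*(-1*3) = 1*(-3) = -3)
f(V) = -3/V
(M(-21, 151) + 25642)/(25602 + f(110)) = (0 + 25642)/(25602 - 3/110) = 25642/(25602 - 3*1/110) = 25642/(25602 - 3/110) = 25642/(2816217/110) = 25642*(110/2816217) = 2820620/2816217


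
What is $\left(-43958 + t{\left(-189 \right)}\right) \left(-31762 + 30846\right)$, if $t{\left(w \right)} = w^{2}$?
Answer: $7545092$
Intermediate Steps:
$\left(-43958 + t{\left(-189 \right)}\right) \left(-31762 + 30846\right) = \left(-43958 + \left(-189\right)^{2}\right) \left(-31762 + 30846\right) = \left(-43958 + 35721\right) \left(-916\right) = \left(-8237\right) \left(-916\right) = 7545092$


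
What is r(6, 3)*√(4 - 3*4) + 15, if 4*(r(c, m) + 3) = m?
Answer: 15 - 9*I*√2/2 ≈ 15.0 - 6.364*I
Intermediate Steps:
r(c, m) = -3 + m/4
r(6, 3)*√(4 - 3*4) + 15 = (-3 + (¼)*3)*√(4 - 3*4) + 15 = (-3 + ¾)*√(4 - 12) + 15 = -9*I*√2/2 + 15 = 15 - 9*I*√2/2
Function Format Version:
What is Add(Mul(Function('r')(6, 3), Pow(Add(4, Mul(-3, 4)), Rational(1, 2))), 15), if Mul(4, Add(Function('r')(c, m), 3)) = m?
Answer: Add(15, Mul(Rational(-9, 2), I, Pow(2, Rational(1, 2)))) ≈ Add(15.000, Mul(-6.3640, I))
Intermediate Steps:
Function('r')(c, m) = Add(-3, Mul(Rational(1, 4), m))
Add(Mul(Function('r')(6, 3), Pow(Add(4, Mul(-3, 4)), Rational(1, 2))), 15) = Add(Mul(Add(-3, Mul(Rational(1, 4), 3)), Pow(Add(4, Mul(-3, 4)), Rational(1, 2))), 15) = Add(Mul(Add(-3, Rational(3, 4)), Pow(Add(4, -12), Rational(1, 2))), 15) = Add(Mul(Rational(-9, 4), Pow(-8, Rational(1, 2))), 15) = Add(Mul(Rational(-9, 4), Mul(2, I, Pow(2, Rational(1, 2)))), 15) = Add(Mul(Rational(-9, 2), I, Pow(2, Rational(1, 2))), 15) = Add(15, Mul(Rational(-9, 2), I, Pow(2, Rational(1, 2))))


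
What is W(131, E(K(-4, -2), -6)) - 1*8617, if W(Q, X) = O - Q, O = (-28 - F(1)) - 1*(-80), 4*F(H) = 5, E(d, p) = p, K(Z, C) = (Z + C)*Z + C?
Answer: -34789/4 ≈ -8697.3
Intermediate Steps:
K(Z, C) = C + Z*(C + Z) (K(Z, C) = (C + Z)*Z + C = Z*(C + Z) + C = C + Z*(C + Z))
F(H) = 5/4 (F(H) = (¼)*5 = 5/4)
O = 203/4 (O = (-28 - 1*5/4) - 1*(-80) = (-28 - 5/4) + 80 = -117/4 + 80 = 203/4 ≈ 50.750)
W(Q, X) = 203/4 - Q
W(131, E(K(-4, -2), -6)) - 1*8617 = (203/4 - 1*131) - 1*8617 = (203/4 - 131) - 8617 = -321/4 - 8617 = -34789/4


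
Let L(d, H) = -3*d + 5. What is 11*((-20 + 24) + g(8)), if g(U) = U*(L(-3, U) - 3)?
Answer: 1012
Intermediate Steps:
L(d, H) = 5 - 3*d
g(U) = 11*U (g(U) = U*((5 - 3*(-3)) - 3) = U*((5 + 9) - 3) = U*(14 - 3) = U*11 = 11*U)
11*((-20 + 24) + g(8)) = 11*((-20 + 24) + 11*8) = 11*(4 + 88) = 11*92 = 1012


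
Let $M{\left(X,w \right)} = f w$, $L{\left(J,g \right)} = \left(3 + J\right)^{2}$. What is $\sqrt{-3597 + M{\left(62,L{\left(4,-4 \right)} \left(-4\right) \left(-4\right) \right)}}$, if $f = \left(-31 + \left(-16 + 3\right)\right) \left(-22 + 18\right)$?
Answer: $\sqrt{134387} \approx 366.59$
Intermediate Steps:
$f = 176$ ($f = \left(-31 - 13\right) \left(-4\right) = \left(-44\right) \left(-4\right) = 176$)
$M{\left(X,w \right)} = 176 w$
$\sqrt{-3597 + M{\left(62,L{\left(4,-4 \right)} \left(-4\right) \left(-4\right) \right)}} = \sqrt{-3597 + 176 \left(3 + 4\right)^{2} \left(-4\right) \left(-4\right)} = \sqrt{-3597 + 176 \cdot 7^{2} \left(-4\right) \left(-4\right)} = \sqrt{-3597 + 176 \cdot 49 \left(-4\right) \left(-4\right)} = \sqrt{-3597 + 176 \left(\left(-196\right) \left(-4\right)\right)} = \sqrt{-3597 + 176 \cdot 784} = \sqrt{-3597 + 137984} = \sqrt{134387}$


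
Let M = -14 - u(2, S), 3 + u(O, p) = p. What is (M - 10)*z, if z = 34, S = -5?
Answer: -544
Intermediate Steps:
u(O, p) = -3 + p
M = -6 (M = -14 - (-3 - 5) = -14 - 1*(-8) = -14 + 8 = -6)
(M - 10)*z = (-6 - 10)*34 = -16*34 = -544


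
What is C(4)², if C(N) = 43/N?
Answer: 1849/16 ≈ 115.56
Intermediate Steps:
C(4)² = (43/4)² = 1849/16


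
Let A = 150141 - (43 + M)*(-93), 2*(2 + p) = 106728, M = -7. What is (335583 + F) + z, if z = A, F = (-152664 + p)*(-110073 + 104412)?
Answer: 562637694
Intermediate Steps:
p = 53362 (p = -2 + (1/2)*106728 = -2 + 53364 = 53362)
F = 562148622 (F = (-152664 + 53362)*(-110073 + 104412) = -99302*(-5661) = 562148622)
A = 153489 (A = 150141 - (43 - 7)*(-93) = 150141 - 36*(-93) = 150141 - 1*(-3348) = 150141 + 3348 = 153489)
z = 153489
(335583 + F) + z = (335583 + 562148622) + 153489 = 562484205 + 153489 = 562637694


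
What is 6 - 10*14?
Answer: -134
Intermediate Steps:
6 - 10*14 = 6 - 140 = -134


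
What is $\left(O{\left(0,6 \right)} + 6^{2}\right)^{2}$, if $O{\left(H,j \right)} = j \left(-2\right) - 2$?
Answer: $484$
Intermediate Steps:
$O{\left(H,j \right)} = -2 - 2 j$ ($O{\left(H,j \right)} = - 2 j - 2 = -2 - 2 j$)
$\left(O{\left(0,6 \right)} + 6^{2}\right)^{2} = \left(\left(-2 - 12\right) + 6^{2}\right)^{2} = \left(\left(-2 - 12\right) + 36\right)^{2} = \left(-14 + 36\right)^{2} = 22^{2} = 484$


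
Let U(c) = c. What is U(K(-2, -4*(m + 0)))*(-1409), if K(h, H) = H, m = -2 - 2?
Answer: -22544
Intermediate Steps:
m = -4
U(K(-2, -4*(m + 0)))*(-1409) = -4*(-4 + 0)*(-1409) = -4*(-4)*(-1409) = 16*(-1409) = -22544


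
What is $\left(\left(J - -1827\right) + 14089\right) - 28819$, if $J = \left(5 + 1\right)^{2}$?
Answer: $-12867$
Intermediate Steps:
$J = 36$ ($J = 6^{2} = 36$)
$\left(\left(J - -1827\right) + 14089\right) - 28819 = \left(\left(36 - -1827\right) + 14089\right) - 28819 = \left(\left(36 + 1827\right) + 14089\right) - 28819 = \left(1863 + 14089\right) - 28819 = 15952 - 28819 = -12867$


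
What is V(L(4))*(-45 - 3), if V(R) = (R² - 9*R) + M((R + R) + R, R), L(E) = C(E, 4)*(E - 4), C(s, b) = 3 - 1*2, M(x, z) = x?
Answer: 0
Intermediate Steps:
C(s, b) = 1 (C(s, b) = 3 - 2 = 1)
L(E) = -4 + E (L(E) = 1*(E - 4) = 1*(-4 + E) = -4 + E)
V(R) = R² - 6*R (V(R) = (R² - 9*R) + ((R + R) + R) = (R² - 9*R) + (2*R + R) = (R² - 9*R) + 3*R = R² - 6*R)
V(L(4))*(-45 - 3) = ((-4 + 4)*(-6 + (-4 + 4)))*(-45 - 3) = (0*(-6 + 0))*(-48) = (0*(-6))*(-48) = 0*(-48) = 0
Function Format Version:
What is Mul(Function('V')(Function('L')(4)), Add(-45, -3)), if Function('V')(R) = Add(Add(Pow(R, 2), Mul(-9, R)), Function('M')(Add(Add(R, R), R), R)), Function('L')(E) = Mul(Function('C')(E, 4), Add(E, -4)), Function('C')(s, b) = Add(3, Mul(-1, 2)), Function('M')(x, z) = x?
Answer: 0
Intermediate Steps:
Function('C')(s, b) = 1 (Function('C')(s, b) = Add(3, -2) = 1)
Function('L')(E) = Add(-4, E) (Function('L')(E) = Mul(1, Add(E, -4)) = Mul(1, Add(-4, E)) = Add(-4, E))
Function('V')(R) = Add(Pow(R, 2), Mul(-6, R)) (Function('V')(R) = Add(Add(Pow(R, 2), Mul(-9, R)), Add(Add(R, R), R)) = Add(Add(Pow(R, 2), Mul(-9, R)), Add(Mul(2, R), R)) = Add(Add(Pow(R, 2), Mul(-9, R)), Mul(3, R)) = Add(Pow(R, 2), Mul(-6, R)))
Mul(Function('V')(Function('L')(4)), Add(-45, -3)) = Mul(Mul(Add(-4, 4), Add(-6, Add(-4, 4))), Add(-45, -3)) = Mul(Mul(0, Add(-6, 0)), -48) = Mul(Mul(0, -6), -48) = Mul(0, -48) = 0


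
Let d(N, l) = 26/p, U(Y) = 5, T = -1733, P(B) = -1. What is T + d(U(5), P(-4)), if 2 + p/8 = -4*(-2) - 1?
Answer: -34647/20 ≈ -1732.3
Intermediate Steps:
p = 40 (p = -16 + 8*(-4*(-2) - 1) = -16 + 8*(8 - 1) = -16 + 8*7 = -16 + 56 = 40)
d(N, l) = 13/20 (d(N, l) = 26/40 = 26*(1/40) = 13/20)
T + d(U(5), P(-4)) = -1733 + 13/20 = -34647/20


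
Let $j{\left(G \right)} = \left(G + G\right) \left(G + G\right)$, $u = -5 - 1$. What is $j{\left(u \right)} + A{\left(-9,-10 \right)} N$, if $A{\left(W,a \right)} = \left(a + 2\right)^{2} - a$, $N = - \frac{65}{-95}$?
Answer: $\frac{3698}{19} \approx 194.63$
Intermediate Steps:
$u = -6$ ($u = -5 - 1 = -6$)
$N = \frac{13}{19}$ ($N = \left(-65\right) \left(- \frac{1}{95}\right) = \frac{13}{19} \approx 0.68421$)
$A{\left(W,a \right)} = \left(2 + a\right)^{2} - a$
$j{\left(G \right)} = 4 G^{2}$ ($j{\left(G \right)} = 2 G 2 G = 4 G^{2}$)
$j{\left(u \right)} + A{\left(-9,-10 \right)} N = 4 \left(-6\right)^{2} + \left(\left(2 - 10\right)^{2} - -10\right) \frac{13}{19} = 4 \cdot 36 + \left(\left(-8\right)^{2} + 10\right) \frac{13}{19} = 144 + \left(64 + 10\right) \frac{13}{19} = 144 + 74 \cdot \frac{13}{19} = 144 + \frac{962}{19} = \frac{3698}{19}$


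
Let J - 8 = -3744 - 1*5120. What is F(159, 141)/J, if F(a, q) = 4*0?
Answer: 0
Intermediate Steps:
F(a, q) = 0
J = -8856 (J = 8 + (-3744 - 1*5120) = 8 + (-3744 - 5120) = 8 - 8864 = -8856)
F(159, 141)/J = 0/(-8856) = 0*(-1/8856) = 0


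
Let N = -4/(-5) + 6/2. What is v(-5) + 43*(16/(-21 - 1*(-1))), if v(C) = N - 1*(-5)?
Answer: -128/5 ≈ -25.600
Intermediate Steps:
N = 19/5 (N = -4*(-⅕) + 6*(½) = ⅘ + 3 = 19/5 ≈ 3.8000)
v(C) = 44/5 (v(C) = 19/5 - 1*(-5) = 19/5 + 5 = 44/5)
v(-5) + 43*(16/(-21 - 1*(-1))) = 44/5 + 43*(16/(-21 - 1*(-1))) = 44/5 + 43*(16/(-21 + 1)) = 44/5 + 43*(16/(-20)) = 44/5 + 43*(16*(-1/20)) = 44/5 + 43*(-⅘) = 44/5 - 172/5 = -128/5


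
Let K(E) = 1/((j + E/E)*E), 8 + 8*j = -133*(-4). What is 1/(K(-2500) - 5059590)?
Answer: -166250/841156837501 ≈ -1.9764e-7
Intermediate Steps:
j = 131/2 (j = -1 + (-133*(-4))/8 = -1 + (1/8)*532 = -1 + 133/2 = 131/2 ≈ 65.500)
K(E) = 2/(133*E) (K(E) = 1/((131/2 + E/E)*E) = 1/((131/2 + 1)*E) = 1/((133/2)*E) = 2/(133*E))
1/(K(-2500) - 5059590) = 1/((2/133)/(-2500) - 5059590) = 1/((2/133)*(-1/2500) - 5059590) = 1/(-1/166250 - 5059590) = 1/(-841156837501/166250) = -166250/841156837501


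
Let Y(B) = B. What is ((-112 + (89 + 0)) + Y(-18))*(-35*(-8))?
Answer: -11480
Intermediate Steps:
((-112 + (89 + 0)) + Y(-18))*(-35*(-8)) = ((-112 + (89 + 0)) - 18)*(-35*(-8)) = ((-112 + 89) - 18)*280 = (-23 - 18)*280 = -41*280 = -11480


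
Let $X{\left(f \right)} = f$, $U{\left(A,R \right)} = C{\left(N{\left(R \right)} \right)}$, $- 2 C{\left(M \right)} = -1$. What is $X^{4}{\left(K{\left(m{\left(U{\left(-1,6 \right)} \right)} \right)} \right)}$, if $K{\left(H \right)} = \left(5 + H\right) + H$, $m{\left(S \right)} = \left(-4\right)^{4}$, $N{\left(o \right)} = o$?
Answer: $71443409521$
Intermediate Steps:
$C{\left(M \right)} = \frac{1}{2}$ ($C{\left(M \right)} = \left(- \frac{1}{2}\right) \left(-1\right) = \frac{1}{2}$)
$U{\left(A,R \right)} = \frac{1}{2}$
$m{\left(S \right)} = 256$
$K{\left(H \right)} = 5 + 2 H$
$X^{4}{\left(K{\left(m{\left(U{\left(-1,6 \right)} \right)} \right)} \right)} = \left(5 + 2 \cdot 256\right)^{4} = \left(5 + 512\right)^{4} = 517^{4} = 71443409521$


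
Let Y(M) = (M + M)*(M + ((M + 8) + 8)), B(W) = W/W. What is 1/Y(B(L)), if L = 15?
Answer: 1/36 ≈ 0.027778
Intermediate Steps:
B(W) = 1
Y(M) = 2*M*(16 + 2*M) (Y(M) = (2*M)*(M + ((8 + M) + 8)) = (2*M)*(M + (16 + M)) = (2*M)*(16 + 2*M) = 2*M*(16 + 2*M))
1/Y(B(L)) = 1/(4*1*(8 + 1)) = 1/(4*1*9) = 1/36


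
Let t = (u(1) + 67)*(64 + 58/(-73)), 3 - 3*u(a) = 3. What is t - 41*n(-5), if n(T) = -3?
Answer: 318117/73 ≈ 4357.8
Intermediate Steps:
u(a) = 0 (u(a) = 1 - 1/3*3 = 1 - 1 = 0)
t = 309138/73 (t = (0 + 67)*(64 + 58/(-73)) = 67*(64 + 58*(-1/73)) = 67*(64 - 58/73) = 67*(4614/73) = 309138/73 ≈ 4234.8)
t - 41*n(-5) = 309138/73 - 41*(-3) = 309138/73 + 123 = 318117/73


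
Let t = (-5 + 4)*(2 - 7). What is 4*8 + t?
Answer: 37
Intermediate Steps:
t = 5 (t = -1*(-5) = 5)
4*8 + t = 4*8 + 5 = 32 + 5 = 37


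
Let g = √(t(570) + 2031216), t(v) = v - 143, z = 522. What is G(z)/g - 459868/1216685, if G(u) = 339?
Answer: -459868/1216685 + 339*√2031643/2031643 ≈ -0.14013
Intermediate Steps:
t(v) = -143 + v
g = √2031643 (g = √((-143 + 570) + 2031216) = √(427 + 2031216) = √2031643 ≈ 1425.4)
G(z)/g - 459868/1216685 = 339/(√2031643) - 459868/1216685 = 339*(√2031643/2031643) - 459868*1/1216685 = 339*√2031643/2031643 - 459868/1216685 = -459868/1216685 + 339*√2031643/2031643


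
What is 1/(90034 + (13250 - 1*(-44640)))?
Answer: 1/147924 ≈ 6.7602e-6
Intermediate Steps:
1/(90034 + (13250 - 1*(-44640))) = 1/(90034 + (13250 + 44640)) = 1/(90034 + 57890) = 1/147924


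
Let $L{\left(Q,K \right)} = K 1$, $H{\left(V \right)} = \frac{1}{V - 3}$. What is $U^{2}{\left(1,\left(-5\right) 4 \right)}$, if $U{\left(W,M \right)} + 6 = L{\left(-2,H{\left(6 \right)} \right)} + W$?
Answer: $\frac{196}{9} \approx 21.778$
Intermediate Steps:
$H{\left(V \right)} = \frac{1}{-3 + V}$
$L{\left(Q,K \right)} = K$
$U{\left(W,M \right)} = - \frac{17}{3} + W$ ($U{\left(W,M \right)} = -6 + \left(\frac{1}{-3 + 6} + W\right) = -6 + \left(\frac{1}{3} + W\right) = - \frac{17}{3} + W$)
$U^{2}{\left(1,\left(-5\right) 4 \right)} = \left(- \frac{17}{3} + 1\right)^{2} = \left(- \frac{14}{3}\right)^{2} = \frac{196}{9}$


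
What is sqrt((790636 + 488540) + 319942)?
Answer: sqrt(1599118) ≈ 1264.6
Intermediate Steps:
sqrt((790636 + 488540) + 319942) = sqrt(1279176 + 319942) = sqrt(1599118)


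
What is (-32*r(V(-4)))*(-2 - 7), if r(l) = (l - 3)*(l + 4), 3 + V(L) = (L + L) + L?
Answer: 57024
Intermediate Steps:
V(L) = -3 + 3*L (V(L) = -3 + ((L + L) + L) = -3 + (2*L + L) = -3 + 3*L)
r(l) = (-3 + l)*(4 + l)
(-32*r(V(-4)))*(-2 - 7) = (-32*(-12 + (-3 + 3*(-4)) + (-3 + 3*(-4))²))*(-2 - 7) = -32*(-12 + (-3 - 12) + (-3 - 12)²)*(-9) = -32*(-12 - 15 + (-15)²)*(-9) = -32*(-12 - 15 + 225)*(-9) = -32*198*(-9) = -6336*(-9) = 57024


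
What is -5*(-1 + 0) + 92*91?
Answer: 8377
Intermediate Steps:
-5*(-1 + 0) + 92*91 = -5*(-1) + 8372 = 5 + 8372 = 8377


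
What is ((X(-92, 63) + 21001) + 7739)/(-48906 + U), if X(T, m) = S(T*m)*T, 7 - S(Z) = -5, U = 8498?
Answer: -6909/10102 ≈ -0.68392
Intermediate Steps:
S(Z) = 12 (S(Z) = 7 - 1*(-5) = 7 + 5 = 12)
X(T, m) = 12*T
((X(-92, 63) + 21001) + 7739)/(-48906 + U) = ((12*(-92) + 21001) + 7739)/(-48906 + 8498) = ((-1104 + 21001) + 7739)/(-40408) = (19897 + 7739)*(-1/40408) = 27636*(-1/40408) = -6909/10102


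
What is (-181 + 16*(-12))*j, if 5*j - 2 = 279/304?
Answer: -330851/1520 ≈ -217.67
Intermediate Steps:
j = 887/1520 (j = 2/5 + (279/304)/5 = 2/5 + (279*(1/304))/5 = 2/5 + (1/5)*(279/304) = 2/5 + 279/1520 = 887/1520 ≈ 0.58355)
(-181 + 16*(-12))*j = (-181 + 16*(-12))*(887/1520) = (-181 - 192)*(887/1520) = -373*887/1520 = -330851/1520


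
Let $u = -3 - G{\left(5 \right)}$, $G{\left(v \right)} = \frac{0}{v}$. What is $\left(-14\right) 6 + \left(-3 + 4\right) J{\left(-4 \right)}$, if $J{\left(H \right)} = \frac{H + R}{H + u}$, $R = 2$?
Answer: $- \frac{586}{7} \approx -83.714$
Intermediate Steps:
$G{\left(v \right)} = 0$
$u = -3$ ($u = -3 - 0 = -3 + 0 = -3$)
$J{\left(H \right)} = \frac{2 + H}{-3 + H}$ ($J{\left(H \right)} = \frac{H + 2}{H - 3} = \frac{2 + H}{-3 + H}$)
$\left(-14\right) 6 + \left(-3 + 4\right) J{\left(-4 \right)} = \left(-14\right) 6 + \left(-3 + 4\right) \frac{2 - 4}{-3 - 4} = -84 + 1 \frac{1}{-7} \left(-2\right) = -84 + 1 \left(\left(- \frac{1}{7}\right) \left(-2\right)\right) = -84 + 1 \cdot \frac{2}{7} = -84 + \frac{2}{7} = - \frac{586}{7}$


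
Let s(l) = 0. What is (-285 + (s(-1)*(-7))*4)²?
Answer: 81225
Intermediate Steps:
(-285 + (s(-1)*(-7))*4)² = (-285 + (0*(-7))*4)² = (-285 + 0*4)² = (-285 + 0)² = (-285)² = 81225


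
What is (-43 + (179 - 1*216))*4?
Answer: -320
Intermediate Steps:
(-43 + (179 - 1*216))*4 = (-43 + (179 - 216))*4 = (-43 - 37)*4 = -80*4 = -320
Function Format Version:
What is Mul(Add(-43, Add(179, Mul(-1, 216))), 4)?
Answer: -320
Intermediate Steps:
Mul(Add(-43, Add(179, Mul(-1, 216))), 4) = Mul(Add(-43, Add(179, -216)), 4) = Mul(Add(-43, -37), 4) = Mul(-80, 4) = -320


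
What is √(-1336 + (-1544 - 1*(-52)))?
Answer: 2*I*√707 ≈ 53.179*I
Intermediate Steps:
√(-1336 + (-1544 - 1*(-52))) = √(-1336 + (-1544 + 52)) = √(-1336 - 1492) = √(-2828) = 2*I*√707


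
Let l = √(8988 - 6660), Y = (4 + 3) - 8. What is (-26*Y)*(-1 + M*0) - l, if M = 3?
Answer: -26 - 2*√582 ≈ -74.249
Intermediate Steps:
Y = -1 (Y = 7 - 8 = -1)
l = 2*√582 (l = √2328 = 2*√582 ≈ 48.249)
(-26*Y)*(-1 + M*0) - l = (-26*(-1))*(-1 + 3*0) - 2*√582 = 26*(-1 + 0) - 2*√582 = 26*(-1) - 2*√582 = -26 - 2*√582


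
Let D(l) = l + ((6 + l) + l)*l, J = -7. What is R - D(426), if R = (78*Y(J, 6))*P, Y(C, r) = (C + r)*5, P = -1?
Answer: -365544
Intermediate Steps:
Y(C, r) = 5*C + 5*r
D(l) = l + l*(6 + 2*l) (D(l) = l + (6 + 2*l)*l = l + l*(6 + 2*l))
R = 390 (R = (78*(5*(-7) + 5*6))*(-1) = (78*(-35 + 30))*(-1) = (78*(-5))*(-1) = -390*(-1) = 390)
R - D(426) = 390 - 426*(7 + 2*426) = 390 - 426*(7 + 852) = 390 - 426*859 = 390 - 1*365934 = 390 - 365934 = -365544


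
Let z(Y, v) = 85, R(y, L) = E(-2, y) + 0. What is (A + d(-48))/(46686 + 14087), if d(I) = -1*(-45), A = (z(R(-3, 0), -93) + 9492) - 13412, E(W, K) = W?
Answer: -3790/60773 ≈ -0.062363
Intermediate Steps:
R(y, L) = -2 (R(y, L) = -2 + 0 = -2)
A = -3835 (A = (85 + 9492) - 13412 = 9577 - 13412 = -3835)
d(I) = 45
(A + d(-48))/(46686 + 14087) = (-3835 + 45)/(46686 + 14087) = -3790/60773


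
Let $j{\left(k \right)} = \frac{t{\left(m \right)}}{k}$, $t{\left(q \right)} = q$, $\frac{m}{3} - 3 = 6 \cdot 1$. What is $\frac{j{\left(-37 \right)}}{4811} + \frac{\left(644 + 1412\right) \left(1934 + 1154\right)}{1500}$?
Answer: $\frac{282538396499}{66752625} \approx 4232.6$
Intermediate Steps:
$m = 27$ ($m = 9 + 3 \cdot 6 \cdot 1 = 9 + 3 \cdot 6 = 9 + 18 = 27$)
$j{\left(k \right)} = \frac{27}{k}$
$\frac{j{\left(-37 \right)}}{4811} + \frac{\left(644 + 1412\right) \left(1934 + 1154\right)}{1500} = \frac{27 \frac{1}{-37}}{4811} + \frac{\left(644 + 1412\right) \left(1934 + 1154\right)}{1500} = 27 \left(- \frac{1}{37}\right) \frac{1}{4811} + 2056 \cdot 3088 \cdot \frac{1}{1500} = \left(- \frac{27}{37}\right) \frac{1}{4811} + 6348928 \cdot \frac{1}{1500} = - \frac{27}{178007} + \frac{1587232}{375} = \frac{282538396499}{66752625}$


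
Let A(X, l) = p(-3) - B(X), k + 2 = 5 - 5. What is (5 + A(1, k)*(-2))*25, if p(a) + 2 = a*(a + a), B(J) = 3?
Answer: -525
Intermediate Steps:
p(a) = -2 + 2*a**2 (p(a) = -2 + a*(a + a) = -2 + a*(2*a) = -2 + 2*a**2)
k = -2 (k = -2 + (5 - 5) = -2 + 0 = -2)
A(X, l) = 13 (A(X, l) = (-2 + 2*(-3)**2) - 1*3 = (-2 + 2*9) - 3 = (-2 + 18) - 3 = 16 - 3 = 13)
(5 + A(1, k)*(-2))*25 = (5 + 13*(-2))*25 = (5 - 26)*25 = -21*25 = -525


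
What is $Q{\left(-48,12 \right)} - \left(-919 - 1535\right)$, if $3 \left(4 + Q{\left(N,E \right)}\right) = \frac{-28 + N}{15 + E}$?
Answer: $\frac{198374}{81} \approx 2449.1$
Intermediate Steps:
$Q{\left(N,E \right)} = -4 + \frac{-28 + N}{3 \left(15 + E\right)}$ ($Q{\left(N,E \right)} = -4 + \frac{\left(-28 + N\right) \frac{1}{15 + E}}{3} = -4 + \frac{\frac{1}{15 + E} \left(-28 + N\right)}{3} = -4 + \frac{-28 + N}{3 \left(15 + E\right)}$)
$Q{\left(-48,12 \right)} - \left(-919 - 1535\right) = \frac{-208 - 48 - 144}{3 \left(15 + 12\right)} - \left(-919 - 1535\right) = \frac{-208 - 48 - 144}{3 \cdot 27} - \left(-919 - 1535\right) = \frac{1}{3} \cdot \frac{1}{27} \left(-400\right) - -2454 = - \frac{400}{81} + 2454 = \frac{198374}{81}$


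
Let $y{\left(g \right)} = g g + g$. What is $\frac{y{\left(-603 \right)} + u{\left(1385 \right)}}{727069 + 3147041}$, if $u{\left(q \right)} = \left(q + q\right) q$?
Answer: $\frac{2099728}{1937055} \approx 1.084$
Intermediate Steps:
$y{\left(g \right)} = g + g^{2}$ ($y{\left(g \right)} = g^{2} + g = g + g^{2}$)
$u{\left(q \right)} = 2 q^{2}$ ($u{\left(q \right)} = 2 q q = 2 q^{2}$)
$\frac{y{\left(-603 \right)} + u{\left(1385 \right)}}{727069 + 3147041} = \frac{- 603 \left(1 - 603\right) + 2 \cdot 1385^{2}}{727069 + 3147041} = \frac{\left(-603\right) \left(-602\right) + 2 \cdot 1918225}{3874110} = \left(363006 + 3836450\right) \frac{1}{3874110} = 4199456 \cdot \frac{1}{3874110} = \frac{2099728}{1937055}$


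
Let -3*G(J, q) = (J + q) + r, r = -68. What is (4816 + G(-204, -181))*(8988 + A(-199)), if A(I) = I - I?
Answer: 44643396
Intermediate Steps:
A(I) = 0
G(J, q) = 68/3 - J/3 - q/3 (G(J, q) = -((J + q) - 68)/3 = -(-68 + J + q)/3 = 68/3 - J/3 - q/3)
(4816 + G(-204, -181))*(8988 + A(-199)) = (4816 + (68/3 - ⅓*(-204) - ⅓*(-181)))*(8988 + 0) = (4816 + (68/3 + 68 + 181/3))*8988 = (4816 + 151)*8988 = 4967*8988 = 44643396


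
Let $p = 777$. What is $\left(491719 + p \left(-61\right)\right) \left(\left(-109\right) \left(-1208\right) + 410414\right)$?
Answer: $240860735692$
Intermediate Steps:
$\left(491719 + p \left(-61\right)\right) \left(\left(-109\right) \left(-1208\right) + 410414\right) = \left(491719 + 777 \left(-61\right)\right) \left(\left(-109\right) \left(-1208\right) + 410414\right) = \left(491719 - 47397\right) \left(131672 + 410414\right) = 444322 \cdot 542086 = 240860735692$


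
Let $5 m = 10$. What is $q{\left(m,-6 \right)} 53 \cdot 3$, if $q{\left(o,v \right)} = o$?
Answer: $318$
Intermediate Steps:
$m = 2$ ($m = \frac{1}{5} \cdot 10 = 2$)
$q{\left(m,-6 \right)} 53 \cdot 3 = 2 \cdot 53 \cdot 3 = 106 \cdot 3 = 318$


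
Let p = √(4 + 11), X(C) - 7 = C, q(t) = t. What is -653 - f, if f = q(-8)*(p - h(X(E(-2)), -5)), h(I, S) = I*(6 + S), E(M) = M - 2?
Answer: -677 + 8*√15 ≈ -646.02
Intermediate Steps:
E(M) = -2 + M
X(C) = 7 + C
p = √15 ≈ 3.8730
f = 24 - 8*√15 (f = -8*(√15 - (7 + (-2 - 2))*(6 - 5)) = -8*(√15 - (7 - 4)) = -8*(√15 - 3) = -8*(-3 + √15) = 24 - 8*√15 ≈ -6.9839)
-653 - f = -653 - (24 - 8*√15) = -653 + (-24 + 8*√15) = -677 + 8*√15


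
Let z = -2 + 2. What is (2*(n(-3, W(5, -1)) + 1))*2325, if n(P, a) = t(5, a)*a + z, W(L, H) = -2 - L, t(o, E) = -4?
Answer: 134850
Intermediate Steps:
z = 0
n(P, a) = -4*a (n(P, a) = -4*a + 0 = -4*a)
(2*(n(-3, W(5, -1)) + 1))*2325 = (2*(-4*(-2 - 1*5) + 1))*2325 = (2*(-4*(-2 - 5) + 1))*2325 = (2*(-4*(-7) + 1))*2325 = (2*(28 + 1))*2325 = (2*29)*2325 = 58*2325 = 134850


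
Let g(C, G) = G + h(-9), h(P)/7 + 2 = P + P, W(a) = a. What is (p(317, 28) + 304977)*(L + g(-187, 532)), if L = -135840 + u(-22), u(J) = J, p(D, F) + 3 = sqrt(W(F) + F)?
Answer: -41314827780 - 270940*sqrt(14) ≈ -4.1316e+10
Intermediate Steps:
p(D, F) = -3 + sqrt(2)*sqrt(F) (p(D, F) = -3 + sqrt(F + F) = -3 + sqrt(2*F) = -3 + sqrt(2)*sqrt(F))
h(P) = -14 + 14*P (h(P) = -14 + 7*(P + P) = -14 + 7*(2*P) = -14 + 14*P)
L = -135862 (L = -135840 - 22 = -135862)
g(C, G) = -140 + G (g(C, G) = G + (-14 + 14*(-9)) = G + (-14 - 126) = G - 140 = -140 + G)
(p(317, 28) + 304977)*(L + g(-187, 532)) = ((-3 + sqrt(2)*sqrt(28)) + 304977)*(-135862 + (-140 + 532)) = ((-3 + sqrt(2)*(2*sqrt(7))) + 304977)*(-135862 + 392) = ((-3 + 2*sqrt(14)) + 304977)*(-135470) = (304974 + 2*sqrt(14))*(-135470) = -41314827780 - 270940*sqrt(14)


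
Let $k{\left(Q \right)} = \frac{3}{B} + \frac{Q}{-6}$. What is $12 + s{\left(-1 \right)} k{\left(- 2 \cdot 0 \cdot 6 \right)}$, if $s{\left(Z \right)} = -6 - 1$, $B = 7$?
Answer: $9$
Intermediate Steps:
$s{\left(Z \right)} = -7$ ($s{\left(Z \right)} = -6 - 1 = -7$)
$k{\left(Q \right)} = \frac{3}{7} - \frac{Q}{6}$ ($k{\left(Q \right)} = \frac{3}{7} + \frac{Q}{-6} = 3 \cdot \frac{1}{7} + Q \left(- \frac{1}{6}\right) = \frac{3}{7} - \frac{Q}{6}$)
$12 + s{\left(-1 \right)} k{\left(- 2 \cdot 0 \cdot 6 \right)} = 12 - 7 \left(\frac{3}{7} - \frac{\left(-2\right) 0 \cdot 6}{6}\right) = 12 - 7 \left(\frac{3}{7} - \frac{\left(-2\right) 0}{6}\right) = 12 - 7 \left(\frac{3}{7} - 0\right) = 12 - 7 \left(\frac{3}{7} + 0\right) = 12 - 3 = 9$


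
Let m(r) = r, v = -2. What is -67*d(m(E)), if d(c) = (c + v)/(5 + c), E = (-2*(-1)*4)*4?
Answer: -2010/37 ≈ -54.324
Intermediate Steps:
E = 32 (E = (2*4)*4 = 8*4 = 32)
d(c) = (-2 + c)/(5 + c) (d(c) = (c - 2)/(5 + c) = (-2 + c)/(5 + c))
-67*d(m(E)) = -67*(-2 + 32)/(5 + 32) = -67*30/37 = -2010/37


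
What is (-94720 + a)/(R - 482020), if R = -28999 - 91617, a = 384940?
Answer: -72555/150659 ≈ -0.48158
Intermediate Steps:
R = -120616
(-94720 + a)/(R - 482020) = (-94720 + 384940)/(-120616 - 482020) = 290220/(-602636) = 290220*(-1/602636) = -72555/150659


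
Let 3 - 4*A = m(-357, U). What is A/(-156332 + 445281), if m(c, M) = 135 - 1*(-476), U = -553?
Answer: -152/288949 ≈ -0.00052604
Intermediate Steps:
m(c, M) = 611 (m(c, M) = 135 + 476 = 611)
A = -152 (A = 3/4 - 1/4*611 = 3/4 - 611/4 = -152)
A/(-156332 + 445281) = -152/(-156332 + 445281) = -152/288949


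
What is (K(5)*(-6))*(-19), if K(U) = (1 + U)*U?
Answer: 3420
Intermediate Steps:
K(U) = U*(1 + U)
(K(5)*(-6))*(-19) = ((5*(1 + 5))*(-6))*(-19) = ((5*6)*(-6))*(-19) = (30*(-6))*(-19) = -180*(-19) = 3420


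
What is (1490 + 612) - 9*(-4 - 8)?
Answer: 2210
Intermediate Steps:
(1490 + 612) - 9*(-4 - 8) = 2102 - 9*(-12) = 2102 + 108 = 2210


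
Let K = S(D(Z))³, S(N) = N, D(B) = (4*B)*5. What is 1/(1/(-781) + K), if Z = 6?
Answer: 781/1349567999 ≈ 5.7870e-7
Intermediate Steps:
D(B) = 20*B
K = 1728000 (K = (20*6)³ = 120³ = 1728000)
1/(1/(-781) + K) = 1/(1/(-781) + 1728000) = 1/(-1/781 + 1728000) = 1/(1349567999/781) = 781/1349567999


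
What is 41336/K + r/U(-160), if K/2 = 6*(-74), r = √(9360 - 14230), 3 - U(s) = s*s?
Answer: -5167/111 - I*√4870/25597 ≈ -46.55 - 0.0027263*I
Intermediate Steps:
U(s) = 3 - s² (U(s) = 3 - s*s = 3 - s²)
r = I*√4870 (r = √(-4870) = I*√4870 ≈ 69.785*I)
K = -888 (K = 2*(6*(-74)) = 2*(-444) = -888)
41336/K + r/U(-160) = 41336/(-888) + (I*√4870)/(3 - 1*(-160)²) = 41336*(-1/888) + (I*√4870)/(3 - 1*25600) = -5167/111 + (I*√4870)/(3 - 25600) = -5167/111 + (I*√4870)/(-25597) = -5167/111 + (I*√4870)*(-1/25597) = -5167/111 - I*√4870/25597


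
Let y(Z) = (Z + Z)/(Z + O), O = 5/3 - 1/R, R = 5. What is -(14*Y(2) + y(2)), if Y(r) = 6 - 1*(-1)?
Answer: -1289/13 ≈ -99.154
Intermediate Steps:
Y(r) = 7 (Y(r) = 6 + 1 = 7)
O = 22/15 (O = 5/3 - 1/5 = 22/15 ≈ 1.4667)
y(Z) = 2*Z/(22/15 + Z) (y(Z) = (Z + Z)/(Z + 22/15) = (2*Z)/(22/15 + Z) = 2*Z/(22/15 + Z))
-(14*Y(2) + y(2)) = -(14*7 + 30*2/(22 + 15*2)) = -(98 + 30*2/(22 + 30)) = -(98 + 30*2/52) = -(98 + 30*2*(1/52)) = -(98 + 15/13) = -1*1289/13 = -1289/13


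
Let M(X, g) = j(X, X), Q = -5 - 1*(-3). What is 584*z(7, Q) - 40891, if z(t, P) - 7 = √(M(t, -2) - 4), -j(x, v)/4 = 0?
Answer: -36803 + 1168*I ≈ -36803.0 + 1168.0*I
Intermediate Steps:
j(x, v) = 0 (j(x, v) = -4*0 = 0)
Q = -2 (Q = -5 + 3 = -2)
M(X, g) = 0
z(t, P) = 7 + 2*I (z(t, P) = 7 + √(0 - 4) = 7 + √(-4) = 7 + 2*I)
584*z(7, Q) - 40891 = 584*(7 + 2*I) - 40891 = (4088 + 1168*I) - 40891 = -36803 + 1168*I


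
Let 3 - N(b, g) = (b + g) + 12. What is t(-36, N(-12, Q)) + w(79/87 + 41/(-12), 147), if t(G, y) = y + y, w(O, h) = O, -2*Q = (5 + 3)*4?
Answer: 4117/116 ≈ 35.491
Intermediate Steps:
Q = -16 (Q = -(5 + 3)*4/2 = -4*4 = -½*32 = -16)
N(b, g) = -9 - b - g (N(b, g) = 3 - ((b + g) + 12) = 3 - (12 + b + g) = 3 + (-12 - b - g) = -9 - b - g)
t(G, y) = 2*y
t(-36, N(-12, Q)) + w(79/87 + 41/(-12), 147) = 2*(-9 - 1*(-12) - 1*(-16)) + (79/87 + 41/(-12)) = 2*(-9 + 12 + 16) + (79*(1/87) + 41*(-1/12)) = 2*19 + (79/87 - 41/12) = 38 - 291/116 = 4117/116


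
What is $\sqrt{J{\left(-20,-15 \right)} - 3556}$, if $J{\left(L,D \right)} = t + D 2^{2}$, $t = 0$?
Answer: $4 i \sqrt{226} \approx 60.133 i$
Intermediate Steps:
$J{\left(L,D \right)} = 4 D$ ($J{\left(L,D \right)} = 0 + D 2^{2} = 0 + D 4 = 0 + 4 D = 4 D$)
$\sqrt{J{\left(-20,-15 \right)} - 3556} = \sqrt{4 \left(-15\right) - 3556} = \sqrt{-60 - 3556} = \sqrt{-3616} = 4 i \sqrt{226}$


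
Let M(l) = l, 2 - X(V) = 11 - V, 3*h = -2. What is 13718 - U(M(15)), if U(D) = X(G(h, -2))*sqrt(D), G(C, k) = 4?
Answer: 13718 + 5*sqrt(15) ≈ 13737.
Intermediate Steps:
h = -2/3 (h = (1/3)*(-2) = -2/3 ≈ -0.66667)
X(V) = -9 + V (X(V) = 2 - (11 - V) = 2 + (-11 + V) = -9 + V)
U(D) = -5*sqrt(D) (U(D) = (-9 + 4)*sqrt(D) = -5*sqrt(D))
13718 - U(M(15)) = 13718 - (-5)*sqrt(15) = 13718 + 5*sqrt(15)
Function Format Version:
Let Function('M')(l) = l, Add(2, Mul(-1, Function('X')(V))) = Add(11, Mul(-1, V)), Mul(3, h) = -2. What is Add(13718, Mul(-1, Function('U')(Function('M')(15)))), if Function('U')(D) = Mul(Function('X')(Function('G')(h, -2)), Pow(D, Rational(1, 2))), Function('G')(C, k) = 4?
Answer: Add(13718, Mul(5, Pow(15, Rational(1, 2)))) ≈ 13737.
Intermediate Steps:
h = Rational(-2, 3) (h = Mul(Rational(1, 3), -2) = Rational(-2, 3) ≈ -0.66667)
Function('X')(V) = Add(-9, V) (Function('X')(V) = Add(2, Mul(-1, Add(11, Mul(-1, V)))) = Add(2, Add(-11, V)) = Add(-9, V))
Function('U')(D) = Mul(-5, Pow(D, Rational(1, 2))) (Function('U')(D) = Mul(Add(-9, 4), Pow(D, Rational(1, 2))) = Mul(-5, Pow(D, Rational(1, 2))))
Add(13718, Mul(-1, Function('U')(Function('M')(15)))) = Add(13718, Mul(-1, Mul(-5, Pow(15, Rational(1, 2))))) = Add(13718, Mul(5, Pow(15, Rational(1, 2))))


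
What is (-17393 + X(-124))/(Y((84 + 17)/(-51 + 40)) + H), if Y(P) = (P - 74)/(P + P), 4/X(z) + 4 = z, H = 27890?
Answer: -56214277/90155120 ≈ -0.62353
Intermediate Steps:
X(z) = 4/(-4 + z)
Y(P) = (-74 + P)/(2*P) (Y(P) = (-74 + P)/((2*P)) = (-74 + P)*(1/(2*P)) = (-74 + P)/(2*P))
(-17393 + X(-124))/(Y((84 + 17)/(-51 + 40)) + H) = (-17393 + 4/(-4 - 124))/((-74 + (84 + 17)/(-51 + 40))/(2*(((84 + 17)/(-51 + 40)))) + 27890) = (-17393 + 4/(-128))/((-74 + 101/(-11))/(2*((101/(-11)))) + 27890) = (-17393 + 4*(-1/128))/((-74 + 101*(-1/11))/(2*((101*(-1/11)))) + 27890) = (-17393 - 1/32)/((-74 - 101/11)/(2*(-101/11)) + 27890) = -556577/(32*((1/2)*(-11/101)*(-915/11) + 27890)) = -556577/(32*(915/202 + 27890)) = -556577/(32*5634695/202) = -556577/32*202/5634695 = -56214277/90155120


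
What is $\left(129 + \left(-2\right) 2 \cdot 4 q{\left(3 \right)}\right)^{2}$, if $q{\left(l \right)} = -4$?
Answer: $37249$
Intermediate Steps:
$\left(129 + \left(-2\right) 2 \cdot 4 q{\left(3 \right)}\right)^{2} = \left(129 + \left(-2\right) 2 \cdot 4 \left(-4\right)\right)^{2} = \left(129 + \left(-4\right) 4 \left(-4\right)\right)^{2} = \left(129 - -64\right)^{2} = \left(129 + 64\right)^{2} = 193^{2} = 37249$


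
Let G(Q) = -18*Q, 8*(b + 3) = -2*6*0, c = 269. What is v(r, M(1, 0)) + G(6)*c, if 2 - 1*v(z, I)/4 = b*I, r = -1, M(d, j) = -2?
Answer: -29068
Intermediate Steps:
b = -3 (b = -3 + (-2*6*0)/8 = -3 + (-12*0)/8 = -3 + (⅛)*0 = -3 + 0 = -3)
v(z, I) = 8 + 12*I (v(z, I) = 8 - (-12)*I = 8 + 12*I)
v(r, M(1, 0)) + G(6)*c = (8 + 12*(-2)) - 18*6*269 = (8 - 24) - 108*269 = -16 - 29052 = -29068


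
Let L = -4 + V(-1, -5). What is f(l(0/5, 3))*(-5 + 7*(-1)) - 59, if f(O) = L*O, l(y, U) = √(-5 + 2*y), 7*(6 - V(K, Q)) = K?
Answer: -59 - 180*I*√5/7 ≈ -59.0 - 57.499*I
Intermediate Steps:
V(K, Q) = 6 - K/7
L = 15/7 (L = -4 + (6 - ⅐*(-1)) = -4 + (6 + ⅐) = -4 + 43/7 = 15/7 ≈ 2.1429)
f(O) = 15*O/7
f(l(0/5, 3))*(-5 + 7*(-1)) - 59 = (15*√(-5 + 2*(0/5))/7)*(-5 + 7*(-1)) - 59 = (15*√(-5 + 2*(0*(⅕)))/7)*(-5 - 7) - 59 = (15*√(-5 + 2*0)/7)*(-12) - 59 = (15*√(-5 + 0)/7)*(-12) - 59 = (15*√(-5)/7)*(-12) - 59 = (15*(I*√5)/7)*(-12) - 59 = (15*I*√5/7)*(-12) - 59 = -180*I*√5/7 - 59 = -59 - 180*I*√5/7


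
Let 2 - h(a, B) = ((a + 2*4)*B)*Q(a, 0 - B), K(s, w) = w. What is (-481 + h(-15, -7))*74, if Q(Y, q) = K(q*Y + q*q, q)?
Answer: -60828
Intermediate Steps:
Q(Y, q) = q
h(a, B) = 2 + B²*(8 + a) (h(a, B) = 2 - (a + 2*4)*B*(0 - B) = 2 - (a + 8)*B*(-B) = 2 - (8 + a)*B*(-B) = 2 - B*(8 + a)*(-B) = 2 - (-1)*B²*(8 + a) = 2 + B²*(8 + a))
(-481 + h(-15, -7))*74 = (-481 + (2 + 8*(-7)² - 15*(-7)²))*74 = (-481 + (2 + 8*49 - 15*49))*74 = (-481 + (2 + 392 - 735))*74 = (-481 - 341)*74 = -822*74 = -60828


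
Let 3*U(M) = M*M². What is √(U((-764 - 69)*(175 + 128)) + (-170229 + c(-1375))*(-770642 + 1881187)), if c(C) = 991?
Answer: I*√5359902182240443 ≈ 7.3211e+7*I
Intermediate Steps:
U(M) = M³/3 (U(M) = (M*M²)/3 = M³/3)
√(U((-764 - 69)*(175 + 128)) + (-170229 + c(-1375))*(-770642 + 1881187)) = √(((-764 - 69)*(175 + 128))³/3 + (-170229 + 991)*(-770642 + 1881187)) = √((-833*303)³/3 - 169238*1110545) = √((⅓)*(-252399)³ - 187946414710) = √((⅓)*(-16079142707477199) - 187946414710) = √(-5359714235825733 - 187946414710) = √(-5359902182240443) = I*√5359902182240443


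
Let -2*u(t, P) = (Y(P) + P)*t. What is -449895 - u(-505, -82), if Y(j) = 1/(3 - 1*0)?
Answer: -2575645/6 ≈ -4.2927e+5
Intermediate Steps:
Y(j) = ⅓ (Y(j) = 1/(3 + 0) = 1/3 = ⅓)
u(t, P) = -t*(⅓ + P)/2 (u(t, P) = -(⅓ + P)*t/2 = -t*(⅓ + P)/2)
-449895 - u(-505, -82) = -449895 - (-1)*(-505)*(1 + 3*(-82))/6 = -449895 - (-1)*(-505)*(1 - 246)/6 = -449895 - (-1)*(-505)*(-245)/6 = -449895 - 1*(-123725/6) = -449895 + 123725/6 = -2575645/6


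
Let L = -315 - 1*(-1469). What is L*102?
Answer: 117708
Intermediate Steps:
L = 1154 (L = -315 + 1469 = 1154)
L*102 = 1154*102 = 117708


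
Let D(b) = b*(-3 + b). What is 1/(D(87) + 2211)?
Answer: 1/9519 ≈ 0.00010505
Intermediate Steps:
1/(D(87) + 2211) = 1/(87*(-3 + 87) + 2211) = 1/(87*84 + 2211) = 1/(7308 + 2211) = 1/9519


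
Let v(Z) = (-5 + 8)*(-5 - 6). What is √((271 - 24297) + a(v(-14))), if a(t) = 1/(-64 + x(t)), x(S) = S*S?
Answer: I*√1009692609/205 ≈ 155.0*I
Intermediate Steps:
v(Z) = -33 (v(Z) = 3*(-11) = -33)
x(S) = S²
a(t) = 1/(-64 + t²)
√((271 - 24297) + a(v(-14))) = √((271 - 24297) + 1/(-64 + (-33)²)) = √(-24026 + 1/(-64 + 1089)) = √(-24026 + 1/1025) = √(-24626649/1025) = I*√1009692609/205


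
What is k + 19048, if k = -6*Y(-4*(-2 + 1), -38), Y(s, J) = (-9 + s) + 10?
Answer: 19018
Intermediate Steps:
Y(s, J) = 1 + s
k = -30 (k = -6*(1 - 4*(-2 + 1)) = -6*(1 - 4*(-1)) = -6*(1 + 4) = -6*5 = -30)
k + 19048 = -30 + 19048 = 19018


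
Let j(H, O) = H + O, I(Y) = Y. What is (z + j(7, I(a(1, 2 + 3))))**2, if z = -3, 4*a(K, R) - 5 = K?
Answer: 121/4 ≈ 30.250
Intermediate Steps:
a(K, R) = 5/4 + K/4
(z + j(7, I(a(1, 2 + 3))))**2 = (-3 + (7 + (5/4 + (1/4)*1)))**2 = (-3 + (7 + (5/4 + 1/4)))**2 = (-3 + (7 + 3/2))**2 = (-3 + 17/2)**2 = (11/2)**2 = 121/4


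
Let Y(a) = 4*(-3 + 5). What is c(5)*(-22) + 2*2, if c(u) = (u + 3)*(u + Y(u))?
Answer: -2284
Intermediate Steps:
Y(a) = 8 (Y(a) = 4*2 = 8)
c(u) = (3 + u)*(8 + u) (c(u) = (u + 3)*(u + 8) = (3 + u)*(8 + u))
c(5)*(-22) + 2*2 = (24 + 5**2 + 11*5)*(-22) + 2*2 = (24 + 25 + 55)*(-22) + 4 = 104*(-22) + 4 = -2288 + 4 = -2284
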